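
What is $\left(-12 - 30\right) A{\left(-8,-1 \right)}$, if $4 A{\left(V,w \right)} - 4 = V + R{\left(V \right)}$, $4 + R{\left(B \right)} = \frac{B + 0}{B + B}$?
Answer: $\frac{315}{4} \approx 78.75$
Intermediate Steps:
$R{\left(B \right)} = - \frac{7}{2}$ ($R{\left(B \right)} = -4 + \frac{B + 0}{B + B} = -4 + \frac{B}{2 B} = -4 + B \frac{1}{2 B} = -4 + \frac{1}{2} = - \frac{7}{2}$)
$A{\left(V,w \right)} = \frac{1}{8} + \frac{V}{4}$ ($A{\left(V,w \right)} = 1 + \frac{V - \frac{7}{2}}{4} = 1 + \frac{- \frac{7}{2} + V}{4} = 1 + \left(- \frac{7}{8} + \frac{V}{4}\right) = \frac{1}{8} + \frac{V}{4}$)
$\left(-12 - 30\right) A{\left(-8,-1 \right)} = \left(-12 - 30\right) \left(\frac{1}{8} + \frac{1}{4} \left(-8\right)\right) = - 42 \left(\frac{1}{8} - 2\right) = \left(-42\right) \left(- \frac{15}{8}\right) = \frac{315}{4}$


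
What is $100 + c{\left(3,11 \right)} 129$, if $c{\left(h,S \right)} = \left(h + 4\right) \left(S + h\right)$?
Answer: $12742$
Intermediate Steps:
$c{\left(h,S \right)} = \left(4 + h\right) \left(S + h\right)$
$100 + c{\left(3,11 \right)} 129 = 100 + \left(3^{2} + 4 \cdot 11 + 4 \cdot 3 + 11 \cdot 3\right) 129 = 100 + \left(9 + 44 + 12 + 33\right) 129 = 100 + 98 \cdot 129 = 100 + 12642 = 12742$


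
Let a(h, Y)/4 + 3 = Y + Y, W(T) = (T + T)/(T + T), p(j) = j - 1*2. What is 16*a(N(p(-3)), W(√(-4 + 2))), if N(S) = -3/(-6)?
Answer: -64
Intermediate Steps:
p(j) = -2 + j (p(j) = j - 2 = -2 + j)
N(S) = ½ (N(S) = -3*(-⅙) = ½)
W(T) = 1 (W(T) = (2*T)/((2*T)) = (2*T)*(1/(2*T)) = 1)
a(h, Y) = -12 + 8*Y (a(h, Y) = -12 + 4*(Y + Y) = -12 + 4*(2*Y) = -12 + 8*Y)
16*a(N(p(-3)), W(√(-4 + 2))) = 16*(-12 + 8*1) = 16*(-12 + 8) = 16*(-4) = -64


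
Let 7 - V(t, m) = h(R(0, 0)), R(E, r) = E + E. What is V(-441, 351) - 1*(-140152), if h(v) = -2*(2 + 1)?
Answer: 140165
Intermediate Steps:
R(E, r) = 2*E
h(v) = -6 (h(v) = -2*3 = -6)
V(t, m) = 13 (V(t, m) = 7 - 1*(-6) = 7 + 6 = 13)
V(-441, 351) - 1*(-140152) = 13 - 1*(-140152) = 13 + 140152 = 140165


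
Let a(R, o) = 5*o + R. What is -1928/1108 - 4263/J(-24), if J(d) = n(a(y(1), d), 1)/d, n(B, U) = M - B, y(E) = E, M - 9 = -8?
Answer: 1178441/1385 ≈ 850.86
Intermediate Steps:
M = 1 (M = 9 - 8 = 1)
a(R, o) = R + 5*o
n(B, U) = 1 - B
J(d) = -5 (J(d) = (1 - (1 + 5*d))/d = (1 + (-1 - 5*d))/d = (-5*d)/d = -5)
-1928/1108 - 4263/J(-24) = -1928/1108 - 4263/(-5) = -1928*1/1108 - 4263*(-⅕) = -482/277 + 4263/5 = 1178441/1385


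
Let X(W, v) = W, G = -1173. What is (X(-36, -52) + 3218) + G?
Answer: 2009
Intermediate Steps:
(X(-36, -52) + 3218) + G = (-36 + 3218) - 1173 = 3182 - 1173 = 2009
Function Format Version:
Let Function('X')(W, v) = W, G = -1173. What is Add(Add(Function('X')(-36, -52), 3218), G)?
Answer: 2009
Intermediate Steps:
Add(Add(Function('X')(-36, -52), 3218), G) = Add(Add(-36, 3218), -1173) = Add(3182, -1173) = 2009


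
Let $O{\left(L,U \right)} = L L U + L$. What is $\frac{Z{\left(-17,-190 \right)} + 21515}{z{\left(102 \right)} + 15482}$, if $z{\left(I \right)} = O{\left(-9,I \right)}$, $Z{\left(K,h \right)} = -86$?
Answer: $\frac{21429}{23735} \approx 0.90284$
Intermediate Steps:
$O{\left(L,U \right)} = L + U L^{2}$ ($O{\left(L,U \right)} = L^{2} U + L = U L^{2} + L = L + U L^{2}$)
$z{\left(I \right)} = -9 + 81 I$ ($z{\left(I \right)} = - 9 \left(1 - 9 I\right) = -9 + 81 I$)
$\frac{Z{\left(-17,-190 \right)} + 21515}{z{\left(102 \right)} + 15482} = \frac{-86 + 21515}{\left(-9 + 81 \cdot 102\right) + 15482} = \frac{21429}{\left(-9 + 8262\right) + 15482} = \frac{21429}{8253 + 15482} = \frac{21429}{23735}$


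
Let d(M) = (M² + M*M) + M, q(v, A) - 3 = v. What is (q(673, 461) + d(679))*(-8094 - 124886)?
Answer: -122798652260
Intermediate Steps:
q(v, A) = 3 + v
d(M) = M + 2*M² (d(M) = (M² + M²) + M = 2*M² + M = M + 2*M²)
(q(673, 461) + d(679))*(-8094 - 124886) = ((3 + 673) + 679*(1 + 2*679))*(-8094 - 124886) = (676 + 679*(1 + 1358))*(-132980) = (676 + 679*1359)*(-132980) = (676 + 922761)*(-132980) = 923437*(-132980) = -122798652260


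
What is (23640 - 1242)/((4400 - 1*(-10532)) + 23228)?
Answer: 3733/6360 ≈ 0.58695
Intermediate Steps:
(23640 - 1242)/((4400 - 1*(-10532)) + 23228) = 22398/((4400 + 10532) + 23228) = 22398/(14932 + 23228) = 22398/38160 = 22398*(1/38160) = 3733/6360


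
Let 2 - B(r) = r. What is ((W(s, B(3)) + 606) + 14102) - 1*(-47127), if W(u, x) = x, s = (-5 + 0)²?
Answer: 61834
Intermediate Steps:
s = 25 (s = (-5)² = 25)
B(r) = 2 - r
((W(s, B(3)) + 606) + 14102) - 1*(-47127) = (((2 - 1*3) + 606) + 14102) - 1*(-47127) = (((2 - 3) + 606) + 14102) + 47127 = ((-1 + 606) + 14102) + 47127 = (605 + 14102) + 47127 = 14707 + 47127 = 61834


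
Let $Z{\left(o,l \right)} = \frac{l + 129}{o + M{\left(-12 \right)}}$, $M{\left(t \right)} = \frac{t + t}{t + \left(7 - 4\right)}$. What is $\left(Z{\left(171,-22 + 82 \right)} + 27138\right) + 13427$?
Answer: $\frac{21134932}{521} \approx 40566.0$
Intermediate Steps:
$M{\left(t \right)} = \frac{2 t}{3 + t}$ ($M{\left(t \right)} = \frac{2 t}{t + \left(7 - 4\right)} = \frac{2 t}{t + 3} = \frac{2 t}{3 + t}$)
$Z{\left(o,l \right)} = \frac{129 + l}{\frac{8}{3} + o}$ ($Z{\left(o,l \right)} = \frac{l + 129}{o + 2 \left(-12\right) \frac{1}{3 - 12}} = \frac{129 + l}{o + 2 \left(-12\right) \frac{1}{-9}} = \frac{129 + l}{o + 2 \left(-12\right) \left(- \frac{1}{9}\right)} = \frac{129 + l}{o + \frac{8}{3}} = \frac{129 + l}{\frac{8}{3} + o}$)
$\left(Z{\left(171,-22 + 82 \right)} + 27138\right) + 13427 = \left(\frac{3 \left(129 + \left(-22 + 82\right)\right)}{8 + 3 \cdot 171} + 27138\right) + 13427 = \left(\frac{3 \left(129 + 60\right)}{8 + 513} + 27138\right) + 13427 = \left(3 \cdot \frac{1}{521} \cdot 189 + 27138\right) + 13427 = \left(\frac{567}{521} + 27138\right) + 13427 = \frac{14139465}{521} + 13427 = \frac{21134932}{521}$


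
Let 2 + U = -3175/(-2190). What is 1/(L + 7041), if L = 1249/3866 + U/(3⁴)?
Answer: 34289487/241443123046 ≈ 0.00014202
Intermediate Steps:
U = -241/438 (U = -2 - 3175/(-2190) = -2 - 3175*(-1/2190) = -2 + 635/438 = -241/438 ≈ -0.55023)
L = 10845079/34289487 (L = 1249/3866 - 241/(438*(3⁴)) = 1249*(1/3866) - 241/438/81 = 1249/3866 - 241/438*1/81 = 1249/3866 - 241/35478 = 10845079/34289487 ≈ 0.31628)
1/(L + 7041) = 1/(10845079/34289487 + 7041) = 1/(241443123046/34289487) = 34289487/241443123046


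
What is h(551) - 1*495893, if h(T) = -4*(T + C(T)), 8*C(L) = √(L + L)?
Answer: -498097 - √1102/2 ≈ -4.9811e+5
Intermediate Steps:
C(L) = √2*√L/8 (C(L) = √(L + L)/8 = √(2*L)/8 = (√2*√L)/8 = √2*√L/8)
h(T) = -4*T - √2*√T/2 (h(T) = -4*(T + √2*√T/8) = -4*T - √2*√T/2)
h(551) - 1*495893 = (-4*551 - √2*√551/2) - 1*495893 = (-2204 - √1102/2) - 495893 = -498097 - √1102/2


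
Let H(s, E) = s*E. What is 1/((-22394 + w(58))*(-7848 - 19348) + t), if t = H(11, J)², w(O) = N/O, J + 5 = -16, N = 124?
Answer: 29/17661650813 ≈ 1.6420e-9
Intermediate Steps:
J = -21 (J = -5 - 16 = -21)
w(O) = 124/O
H(s, E) = E*s
t = 53361 (t = (-21*11)² = (-231)² = 53361)
1/((-22394 + w(58))*(-7848 - 19348) + t) = 1/((-22394 + 124/58)*(-7848 - 19348) + 53361) = 1/((-22394 + 124*(1/58))*(-27196) + 53361) = 1/((-22394 + 62/29)*(-27196) + 53361) = 1/(-649364/29*(-27196) + 53361) = 1/(17660103344/29 + 53361) = 1/(17661650813/29) = 29/17661650813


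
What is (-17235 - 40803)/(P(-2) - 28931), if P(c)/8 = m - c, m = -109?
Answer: 19346/9929 ≈ 1.9484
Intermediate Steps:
P(c) = -872 - 8*c (P(c) = 8*(-109 - c) = -872 - 8*c)
(-17235 - 40803)/(P(-2) - 28931) = (-17235 - 40803)/((-872 - 8*(-2)) - 28931) = -58038/((-872 + 16) - 28931) = -58038/(-856 - 28931) = -58038/(-29787) = -58038*(-1/29787) = 19346/9929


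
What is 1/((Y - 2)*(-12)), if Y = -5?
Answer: 1/84 ≈ 0.011905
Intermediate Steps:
1/((Y - 2)*(-12)) = 1/((-5 - 2)*(-12)) = 1/(-7*(-12)) = 1/84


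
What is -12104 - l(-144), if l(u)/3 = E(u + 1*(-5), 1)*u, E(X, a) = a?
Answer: -11672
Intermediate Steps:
l(u) = 3*u (l(u) = 3*(1*u) = 3*u)
-12104 - l(-144) = -12104 - 3*(-144) = -12104 - 1*(-432) = -12104 + 432 = -11672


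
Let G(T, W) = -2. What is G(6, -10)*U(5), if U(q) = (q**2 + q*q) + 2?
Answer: -104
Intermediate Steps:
U(q) = 2 + 2*q**2 (U(q) = (q**2 + q**2) + 2 = 2*q**2 + 2 = 2 + 2*q**2)
G(6, -10)*U(5) = -2*(2 + 2*5**2) = -2*(2 + 2*25) = -2*(2 + 50) = -2*52 = -104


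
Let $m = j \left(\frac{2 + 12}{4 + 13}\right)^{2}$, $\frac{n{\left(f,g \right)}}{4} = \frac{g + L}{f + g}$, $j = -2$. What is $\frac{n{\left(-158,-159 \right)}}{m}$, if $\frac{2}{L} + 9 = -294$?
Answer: $- \frac{13923731}{9412998} \approx -1.4792$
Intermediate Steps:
$L = - \frac{2}{303}$ ($L = \frac{2}{-9 - 294} = \frac{2}{-303} = 2 \left(- \frac{1}{303}\right) = - \frac{2}{303} \approx -0.0066007$)
$n{\left(f,g \right)} = \frac{4 \left(- \frac{2}{303} + g\right)}{f + g}$ ($n{\left(f,g \right)} = 4 \frac{g - \frac{2}{303}}{f + g} = 4 \frac{- \frac{2}{303} + g}{f + g} = \frac{4 \left(- \frac{2}{303} + g\right)}{f + g}$)
$m = - \frac{392}{289}$ ($m = - 2 \left(\frac{2 + 12}{4 + 13}\right)^{2} = - 2 \left(\frac{14}{17}\right)^{2} = \left(-2\right) \frac{196}{289} = - \frac{392}{289} \approx -1.3564$)
$\frac{n{\left(-158,-159 \right)}}{m} = \frac{\frac{1}{-158 - 159} \left(- \frac{8}{303} + 4 \left(-159\right)\right)}{- \frac{392}{289}} = \frac{- \frac{8}{303} - 636}{-317} \left(- \frac{289}{392}\right) = \left(- \frac{1}{317}\right) \left(- \frac{192716}{303}\right) \left(- \frac{289}{392}\right) = \frac{192716}{96051} \left(- \frac{289}{392}\right) = - \frac{13923731}{9412998}$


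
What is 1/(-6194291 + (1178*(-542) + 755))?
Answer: -1/6832012 ≈ -1.4637e-7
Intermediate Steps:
1/(-6194291 + (1178*(-542) + 755)) = 1/(-6194291 + (-638476 + 755)) = 1/(-6194291 - 637721) = 1/(-6832012) = -1/6832012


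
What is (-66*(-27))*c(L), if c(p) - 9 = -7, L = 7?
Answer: 3564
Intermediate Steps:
c(p) = 2 (c(p) = 9 - 7 = 2)
(-66*(-27))*c(L) = -66*(-27)*2 = 1782*2 = 3564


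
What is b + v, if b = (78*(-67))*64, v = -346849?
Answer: -681313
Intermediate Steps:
b = -334464 (b = -5226*64 = -334464)
b + v = -334464 - 346849 = -681313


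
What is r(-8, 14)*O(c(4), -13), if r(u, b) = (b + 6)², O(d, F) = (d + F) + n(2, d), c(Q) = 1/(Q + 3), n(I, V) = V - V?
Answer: -36000/7 ≈ -5142.9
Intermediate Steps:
n(I, V) = 0
c(Q) = 1/(3 + Q)
O(d, F) = F + d (O(d, F) = (d + F) + 0 = (F + d) + 0 = F + d)
r(u, b) = (6 + b)²
r(-8, 14)*O(c(4), -13) = (6 + 14)²*(-13 + 1/(3 + 4)) = 20²*(-13 + 1/7) = 400*(-13 + ⅐) = 400*(-90/7) = -36000/7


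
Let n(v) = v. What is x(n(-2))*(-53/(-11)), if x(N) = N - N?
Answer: 0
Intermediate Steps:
x(N) = 0
x(n(-2))*(-53/(-11)) = 0*(-53/(-11)) = 0*(-53*(-1/11)) = 0*(53/11) = 0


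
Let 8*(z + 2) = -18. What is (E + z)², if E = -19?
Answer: 8649/16 ≈ 540.56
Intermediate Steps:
z = -17/4 (z = -2 + (⅛)*(-18) = -2 - 9/4 = -17/4 ≈ -4.2500)
(E + z)² = (-19 - 17/4)² = (-93/4)² = 8649/16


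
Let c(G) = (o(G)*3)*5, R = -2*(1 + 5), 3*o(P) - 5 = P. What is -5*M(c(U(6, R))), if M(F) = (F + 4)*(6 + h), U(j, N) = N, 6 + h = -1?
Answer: -155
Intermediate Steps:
o(P) = 5/3 + P/3
R = -12 (R = -2*6 = -12)
h = -7 (h = -6 - 1 = -7)
c(G) = 25 + 5*G (c(G) = ((5/3 + G/3)*3)*5 = (5 + G)*5 = 25 + 5*G)
M(F) = -4 - F (M(F) = (F + 4)*(6 - 7) = (4 + F)*(-1) = -4 - F)
-5*M(c(U(6, R))) = -5*(-4 - (25 + 5*(-12))) = -5*(-4 - (25 - 60)) = -5*(-4 - 1*(-35)) = -5*(-4 + 35) = -5*31 = -155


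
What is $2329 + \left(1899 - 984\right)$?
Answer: $3244$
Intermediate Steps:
$2329 + \left(1899 - 984\right) = 2329 + 915 = 3244$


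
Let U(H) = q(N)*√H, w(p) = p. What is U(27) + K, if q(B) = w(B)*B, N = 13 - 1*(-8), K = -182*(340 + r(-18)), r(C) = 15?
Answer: -64610 + 1323*√3 ≈ -62319.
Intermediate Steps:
K = -64610 (K = -182*(340 + 15) = -182*355 = -64610)
N = 21 (N = 13 + 8 = 21)
q(B) = B² (q(B) = B*B = B²)
U(H) = 441*√H (U(H) = 21²*√H = 441*√H)
U(27) + K = 441*√27 - 64610 = 441*(3*√3) - 64610 = 1323*√3 - 64610 = -64610 + 1323*√3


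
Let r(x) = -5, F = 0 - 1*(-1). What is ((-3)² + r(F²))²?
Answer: 16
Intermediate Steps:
F = 1 (F = 0 + 1 = 1)
((-3)² + r(F²))² = ((-3)² - 5)² = (9 - 5)² = 4² = 16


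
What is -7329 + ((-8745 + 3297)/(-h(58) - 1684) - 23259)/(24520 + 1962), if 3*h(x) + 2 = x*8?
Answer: -178386937479/24336958 ≈ -7329.9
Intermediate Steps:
h(x) = -⅔ + 8*x/3 (h(x) = -⅔ + (x*8)/3 = -⅔ + (8*x)/3 = -⅔ + 8*x/3)
-7329 + ((-8745 + 3297)/(-h(58) - 1684) - 23259)/(24520 + 1962) = -7329 + ((-8745 + 3297)/(-(-⅔ + (8/3)*58) - 1684) - 23259)/(24520 + 1962) = -7329 + (-5448/(-(-⅔ + 464/3) - 1684) - 23259)/26482 = -7329 + (-5448/(-1*154 - 1684) - 23259)*(1/26482) = -7329 + (-5448/(-154 - 1684) - 23259)*(1/26482) = -7329 + (-5448/(-1838) - 23259)*(1/26482) = -7329 + (-5448*(-1/1838) - 23259)*(1/26482) = -7329 + (2724/919 - 23259)*(1/26482) = -7329 - 21372297/919*1/26482 = -7329 - 21372297/24336958 = -178386937479/24336958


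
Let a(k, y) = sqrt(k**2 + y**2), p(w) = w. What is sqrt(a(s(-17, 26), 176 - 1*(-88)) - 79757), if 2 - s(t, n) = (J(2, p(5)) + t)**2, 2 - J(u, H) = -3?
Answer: sqrt(-79757 + 2*sqrt(22465)) ≈ 281.88*I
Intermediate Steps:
J(u, H) = 5 (J(u, H) = 2 - 1*(-3) = 2 + 3 = 5)
s(t, n) = 2 - (5 + t)**2
sqrt(a(s(-17, 26), 176 - 1*(-88)) - 79757) = sqrt(sqrt((2 - (5 - 17)**2)**2 + (176 - 1*(-88))**2) - 79757) = sqrt(sqrt((2 - 1*(-12)**2)**2 + (176 + 88)**2) - 79757) = sqrt(sqrt((2 - 1*144)**2 + 264**2) - 79757) = sqrt(sqrt((2 - 144)**2 + 69696) - 79757) = sqrt(sqrt((-142)**2 + 69696) - 79757) = sqrt(sqrt(20164 + 69696) - 79757) = sqrt(sqrt(89860) - 79757) = sqrt(2*sqrt(22465) - 79757) = sqrt(-79757 + 2*sqrt(22465))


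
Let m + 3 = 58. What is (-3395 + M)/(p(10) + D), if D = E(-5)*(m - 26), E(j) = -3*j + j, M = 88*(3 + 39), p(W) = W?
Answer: 301/300 ≈ 1.0033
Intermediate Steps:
m = 55 (m = -3 + 58 = 55)
M = 3696 (M = 88*42 = 3696)
E(j) = -2*j
D = 290 (D = (-2*(-5))*(55 - 26) = 10*29 = 290)
(-3395 + M)/(p(10) + D) = (-3395 + 3696)/(10 + 290) = 301/300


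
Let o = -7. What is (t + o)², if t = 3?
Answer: 16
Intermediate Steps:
(t + o)² = (3 - 7)² = (-4)² = 16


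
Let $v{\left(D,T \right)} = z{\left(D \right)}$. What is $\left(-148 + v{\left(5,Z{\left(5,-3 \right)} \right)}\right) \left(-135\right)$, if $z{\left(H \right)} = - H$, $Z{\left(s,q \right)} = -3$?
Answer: $20655$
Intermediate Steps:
$v{\left(D,T \right)} = - D$
$\left(-148 + v{\left(5,Z{\left(5,-3 \right)} \right)}\right) \left(-135\right) = \left(-148 - 5\right) \left(-135\right) = \left(-153\right) \left(-135\right) = 20655$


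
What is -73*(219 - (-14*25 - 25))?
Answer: -43362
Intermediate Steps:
-73*(219 - (-14*25 - 25)) = -73*(219 - (-350 - 25)) = -73*(219 - 1*(-375)) = -73*(219 + 375) = -73*594 = -43362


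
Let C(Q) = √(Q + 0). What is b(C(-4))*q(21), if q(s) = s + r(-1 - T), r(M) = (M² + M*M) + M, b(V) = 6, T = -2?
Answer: 144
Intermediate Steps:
C(Q) = √Q
r(M) = M + 2*M² (r(M) = (M² + M²) + M = 2*M² + M = M + 2*M²)
q(s) = 3 + s (q(s) = s + (-1 - 1*(-2))*(1 + 2*(-1 - 1*(-2))) = s + (-1 + 2)*(1 + 2*(-1 + 2)) = s + 1*(1 + 2*1) = s + 1*(1 + 2) = s + 1*3 = s + 3 = 3 + s)
b(C(-4))*q(21) = 6*(3 + 21) = 6*24 = 144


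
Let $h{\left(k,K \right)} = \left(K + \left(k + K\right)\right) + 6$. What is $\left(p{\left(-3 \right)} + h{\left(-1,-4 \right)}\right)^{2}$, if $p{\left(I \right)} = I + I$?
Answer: $81$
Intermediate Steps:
$h{\left(k,K \right)} = 6 + k + 2 K$ ($h{\left(k,K \right)} = \left(K + \left(K + k\right)\right) + 6 = \left(k + 2 K\right) + 6 = 6 + k + 2 K$)
$p{\left(I \right)} = 2 I$
$\left(p{\left(-3 \right)} + h{\left(-1,-4 \right)}\right)^{2} = \left(2 \left(-3\right) + \left(6 - 1 + 2 \left(-4\right)\right)\right)^{2} = \left(-6 - 3\right)^{2} = \left(-9\right)^{2} = 81$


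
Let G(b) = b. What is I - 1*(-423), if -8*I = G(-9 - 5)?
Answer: 1699/4 ≈ 424.75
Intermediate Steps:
I = 7/4 (I = -(-9 - 5)/8 = -⅛*(-14) = 7/4 ≈ 1.7500)
I - 1*(-423) = 7/4 - 1*(-423) = 7/4 + 423 = 1699/4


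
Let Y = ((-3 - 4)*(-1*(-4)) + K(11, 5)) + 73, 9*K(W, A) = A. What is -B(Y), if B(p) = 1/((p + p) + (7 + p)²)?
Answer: -81/231109 ≈ -0.00035048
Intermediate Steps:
K(W, A) = A/9
Y = 410/9 (Y = ((-3 - 4)*(-1*(-4)) + (⅑)*5) + 73 = (-7*4 + 5/9) + 73 = (-28 + 5/9) + 73 = -247/9 + 73 = 410/9 ≈ 45.556)
B(p) = 1/((7 + p)² + 2*p) (B(p) = 1/(2*p + (7 + p)²) = 1/((7 + p)² + 2*p))
-B(Y) = -1/((7 + 410/9)² + 2*(410/9)) = -1/((473/9)² + 820/9) = -1/(223729/81 + 820/9) = -1/231109/81 = -1*81/231109 = -81/231109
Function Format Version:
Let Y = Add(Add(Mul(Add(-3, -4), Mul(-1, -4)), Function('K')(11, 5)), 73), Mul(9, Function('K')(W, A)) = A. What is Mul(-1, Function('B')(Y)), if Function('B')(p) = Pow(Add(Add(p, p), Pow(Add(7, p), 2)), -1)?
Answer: Rational(-81, 231109) ≈ -0.00035048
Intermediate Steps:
Function('K')(W, A) = Mul(Rational(1, 9), A)
Y = Rational(410, 9) (Y = Add(Add(Mul(Add(-3, -4), Mul(-1, -4)), Mul(Rational(1, 9), 5)), 73) = Add(Add(Mul(-7, 4), Rational(5, 9)), 73) = Add(Add(-28, Rational(5, 9)), 73) = Add(Rational(-247, 9), 73) = Rational(410, 9) ≈ 45.556)
Function('B')(p) = Pow(Add(Pow(Add(7, p), 2), Mul(2, p)), -1) (Function('B')(p) = Pow(Add(Mul(2, p), Pow(Add(7, p), 2)), -1) = Pow(Add(Pow(Add(7, p), 2), Mul(2, p)), -1))
Mul(-1, Function('B')(Y)) = Mul(-1, Pow(Add(Pow(Add(7, Rational(410, 9)), 2), Mul(2, Rational(410, 9))), -1)) = Mul(-1, Pow(Add(Pow(Rational(473, 9), 2), Rational(820, 9)), -1)) = Mul(-1, Pow(Add(Rational(223729, 81), Rational(820, 9)), -1)) = Mul(-1, Pow(Rational(231109, 81), -1)) = Mul(-1, Rational(81, 231109)) = Rational(-81, 231109)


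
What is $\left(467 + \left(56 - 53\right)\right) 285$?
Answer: $133950$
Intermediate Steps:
$\left(467 + \left(56 - 53\right)\right) 285 = \left(467 + 3\right) 285 = 470 \cdot 285 = 133950$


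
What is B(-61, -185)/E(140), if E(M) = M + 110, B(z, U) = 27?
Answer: 27/250 ≈ 0.10800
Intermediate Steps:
E(M) = 110 + M
B(-61, -185)/E(140) = 27/(110 + 140) = 27/250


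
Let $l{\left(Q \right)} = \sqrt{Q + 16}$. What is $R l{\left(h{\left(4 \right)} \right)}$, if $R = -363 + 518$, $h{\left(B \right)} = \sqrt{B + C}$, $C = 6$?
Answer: $155 \sqrt{16 + \sqrt{10}} \approx 678.51$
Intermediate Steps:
$h{\left(B \right)} = \sqrt{6 + B}$ ($h{\left(B \right)} = \sqrt{B + 6} = \sqrt{6 + B}$)
$l{\left(Q \right)} = \sqrt{16 + Q}$
$R = 155$
$R l{\left(h{\left(4 \right)} \right)} = 155 \sqrt{16 + \sqrt{6 + 4}} = 155 \sqrt{16 + \sqrt{10}}$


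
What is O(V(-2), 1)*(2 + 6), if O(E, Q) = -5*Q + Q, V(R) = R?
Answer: -32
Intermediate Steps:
O(E, Q) = -4*Q
O(V(-2), 1)*(2 + 6) = (-4*1)*(2 + 6) = -4*8 = -32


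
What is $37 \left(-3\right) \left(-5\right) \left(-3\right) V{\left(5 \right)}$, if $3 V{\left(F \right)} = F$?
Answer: $-2775$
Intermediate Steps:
$V{\left(F \right)} = \frac{F}{3}$
$37 \left(-3\right) \left(-5\right) \left(-3\right) V{\left(5 \right)} = 37 \left(-3\right) \left(-5\right) \left(-3\right) \frac{1}{3} \cdot 5 = 37 \cdot 15 \left(-3\right) \frac{5}{3} = 37 \left(-45\right) \frac{5}{3} = \left(-1665\right) \frac{5}{3} = -2775$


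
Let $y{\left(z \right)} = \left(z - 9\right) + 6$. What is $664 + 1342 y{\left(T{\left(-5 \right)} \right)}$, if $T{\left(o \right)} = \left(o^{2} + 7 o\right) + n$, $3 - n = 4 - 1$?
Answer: $-16782$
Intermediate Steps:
$n = 0$ ($n = 3 - \left(4 - 1\right) = 3 - 3 = 0$)
$T{\left(o \right)} = o^{2} + 7 o$ ($T{\left(o \right)} = \left(o^{2} + 7 o\right) + 0 = o^{2} + 7 o$)
$y{\left(z \right)} = -3 + z$ ($y{\left(z \right)} = \left(-9 + z\right) + 6 = -3 + z$)
$664 + 1342 y{\left(T{\left(-5 \right)} \right)} = 664 + 1342 \left(-3 - 5 \left(7 - 5\right)\right) = 664 + 1342 \left(-3 - 10\right) = 664 + 1342 \left(-13\right) = 664 - 17446 = -16782$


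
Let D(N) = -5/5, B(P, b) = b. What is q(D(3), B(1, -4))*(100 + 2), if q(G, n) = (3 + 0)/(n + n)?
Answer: -153/4 ≈ -38.250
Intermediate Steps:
D(N) = -1 (D(N) = -5*1/5 = -1)
q(G, n) = 3/(2*n) (q(G, n) = 3/((2*n)) = 3*(1/(2*n)) = 3/(2*n))
q(D(3), B(1, -4))*(100 + 2) = ((3/2)/(-4))*(100 + 2) = ((3/2)*(-1/4))*102 = -3/8*102 = -153/4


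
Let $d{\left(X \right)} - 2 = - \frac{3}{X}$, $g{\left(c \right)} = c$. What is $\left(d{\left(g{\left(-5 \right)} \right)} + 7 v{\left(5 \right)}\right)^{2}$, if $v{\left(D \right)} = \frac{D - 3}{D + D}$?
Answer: $16$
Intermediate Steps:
$v{\left(D \right)} = \frac{-3 + D}{2 D}$
$d{\left(X \right)} = 2 - \frac{3}{X}$
$\left(d{\left(g{\left(-5 \right)} \right)} + 7 v{\left(5 \right)}\right)^{2} = \left(\left(2 - \frac{3}{-5}\right) + 7 \frac{-3 + 5}{2 \cdot 5}\right)^{2} = \left(\left(2 - - \frac{3}{5}\right) + 7 \cdot \frac{1}{2} \cdot \frac{1}{5} \cdot 2\right)^{2} = \left(\left(2 + \frac{3}{5}\right) + 7 \cdot \frac{1}{5}\right)^{2} = \left(\frac{13}{5} + \frac{7}{5}\right)^{2} = 4^{2} = 16$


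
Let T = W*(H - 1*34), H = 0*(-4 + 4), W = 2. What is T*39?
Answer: -2652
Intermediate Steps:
H = 0 (H = 0*0 = 0)
T = -68 (T = 2*(0 - 1*34) = 2*(0 - 34) = 2*(-34) = -68)
T*39 = -68*39 = -2652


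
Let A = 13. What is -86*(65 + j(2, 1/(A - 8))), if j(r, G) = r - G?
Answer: -28724/5 ≈ -5744.8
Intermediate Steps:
-86*(65 + j(2, 1/(A - 8))) = -86*(65 + (2 - 1/(13 - 8))) = -86*(65 + (2 - 1/5)) = -86*(65 + (2 - 1*⅕)) = -86*(65 + (2 - ⅕)) = -86*(65 + 9/5) = -86*334/5 = -28724/5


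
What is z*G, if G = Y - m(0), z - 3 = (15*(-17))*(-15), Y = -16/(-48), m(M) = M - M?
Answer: 1276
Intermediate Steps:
m(M) = 0
Y = ⅓ (Y = -16*(-1/48) = ⅓ ≈ 0.33333)
z = 3828 (z = 3 + (15*(-17))*(-15) = 3 - 255*(-15) = 3 + 3825 = 3828)
G = ⅓ (G = ⅓ - 1*0 = ⅓ + 0 = ⅓ ≈ 0.33333)
z*G = 3828*(⅓) = 1276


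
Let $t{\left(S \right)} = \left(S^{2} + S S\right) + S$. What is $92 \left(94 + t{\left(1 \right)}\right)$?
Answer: $8924$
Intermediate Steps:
$t{\left(S \right)} = S + 2 S^{2}$ ($t{\left(S \right)} = \left(S^{2} + S^{2}\right) + S = 2 S^{2} + S = S + 2 S^{2}$)
$92 \left(94 + t{\left(1 \right)}\right) = 92 \left(94 + 1 \left(1 + 2 \cdot 1\right)\right) = 92 \left(94 + 1 \left(1 + 2\right)\right) = 92 \left(94 + 1 \cdot 3\right) = 92 \left(94 + 3\right) = 92 \cdot 97 = 8924$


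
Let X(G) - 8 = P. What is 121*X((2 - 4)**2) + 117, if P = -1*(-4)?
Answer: 1569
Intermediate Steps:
P = 4
X(G) = 12 (X(G) = 8 + 4 = 12)
121*X((2 - 4)**2) + 117 = 121*12 + 117 = 1452 + 117 = 1569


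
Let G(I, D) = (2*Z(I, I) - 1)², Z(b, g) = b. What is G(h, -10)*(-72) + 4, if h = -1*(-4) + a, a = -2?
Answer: -644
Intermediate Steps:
h = 2 (h = -1*(-4) - 2 = 4 - 2 = 2)
G(I, D) = (-1 + 2*I)² (G(I, D) = (2*I - 1)² = (-1 + 2*I)²)
G(h, -10)*(-72) + 4 = (-1 + 2*2)²*(-72) + 4 = (-1 + 4)²*(-72) + 4 = 3²*(-72) + 4 = 9*(-72) + 4 = -648 + 4 = -644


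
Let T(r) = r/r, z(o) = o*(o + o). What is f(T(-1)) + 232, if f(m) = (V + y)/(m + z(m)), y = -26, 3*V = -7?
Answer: 2003/9 ≈ 222.56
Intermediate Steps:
V = -7/3 (V = (1/3)*(-7) = -7/3 ≈ -2.3333)
z(o) = 2*o**2 (z(o) = o*(2*o) = 2*o**2)
T(r) = 1
f(m) = -85/(3*(m + 2*m**2)) (f(m) = (-7/3 - 26)/(m + 2*m**2) = -85/(3*(m + 2*m**2)))
f(T(-1)) + 232 = -85/3/(1*(1 + 2*1)) + 232 = -85/3*1/(1 + 2) + 232 = -85/3*1/3 + 232 = -85/3*1*1/3 + 232 = -85/9 + 232 = 2003/9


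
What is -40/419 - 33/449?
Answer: -31787/188131 ≈ -0.16896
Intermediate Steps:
-40/419 - 33/449 = -31787/188131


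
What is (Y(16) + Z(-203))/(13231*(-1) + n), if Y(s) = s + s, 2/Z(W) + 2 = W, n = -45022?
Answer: -6558/11941865 ≈ -0.00054916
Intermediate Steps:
Z(W) = 2/(-2 + W)
Y(s) = 2*s
(Y(16) + Z(-203))/(13231*(-1) + n) = (2*16 + 2/(-2 - 203))/(13231*(-1) - 45022) = (32 + 2/(-205))/(-13231 - 45022) = (32 + 2*(-1/205))/(-58253) = (32 - 2/205)*(-1/58253) = (6558/205)*(-1/58253) = -6558/11941865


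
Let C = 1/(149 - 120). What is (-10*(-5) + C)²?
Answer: 2105401/841 ≈ 2503.4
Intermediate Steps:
C = 1/29 ≈ 0.034483
(-10*(-5) + C)² = (-10*(-5) + 1/29)² = (50 + 1/29)² = (1451/29)² = 2105401/841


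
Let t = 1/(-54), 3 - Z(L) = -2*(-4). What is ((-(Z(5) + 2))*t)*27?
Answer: -3/2 ≈ -1.5000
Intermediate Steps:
Z(L) = -5 (Z(L) = 3 - (-2)*(-4) = 3 - 1*8 = 3 - 8 = -5)
t = -1/54 ≈ -0.018519
((-(Z(5) + 2))*t)*27 = (-(-5 + 2)*(-1/54))*27 = (-1*(-3)*(-1/54))*27 = (3*(-1/54))*27 = -1/18*27 = -3/2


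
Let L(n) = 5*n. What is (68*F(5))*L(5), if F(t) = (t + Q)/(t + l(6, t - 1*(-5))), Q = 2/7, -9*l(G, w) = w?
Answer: 113220/49 ≈ 2310.6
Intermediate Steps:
l(G, w) = -w/9
Q = 2/7 (Q = 2*(⅐) = 2/7 ≈ 0.28571)
F(t) = (2/7 + t)/(-5/9 + 8*t/9) (F(t) = (t + 2/7)/(t - (t - 1*(-5))/9) = (2/7 + t)/(t - (t + 5)/9) = (2/7 + t)/(t - (5 + t)/9) = (2/7 + t)/(t + (-5/9 - t/9)) = (2/7 + t)/(-5/9 + 8*t/9))
(68*F(5))*L(5) = (68*(9*(2 + 7*5)/(7*(-5 + 8*5))))*(5*5) = (68*(9*(2 + 35)/(7*(-5 + 40))))*25 = (68*((9/7)*37/35))*25 = (68*((9/7)*(1/35)*37))*25 = (68*(333/245))*25 = (22644/245)*25 = 113220/49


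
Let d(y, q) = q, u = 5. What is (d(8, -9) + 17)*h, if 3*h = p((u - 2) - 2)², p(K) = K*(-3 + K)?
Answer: 32/3 ≈ 10.667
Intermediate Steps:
h = 4/3 (h = (((5 - 2) - 2)*(-3 + ((5 - 2) - 2)))²/3 = ((3 - 2)*(-3 + (3 - 2)))²/3 = (1*(-3 + 1))²/3 = (1*(-2))²/3 = (⅓)*(-2)² = (⅓)*4 = 4/3 ≈ 1.3333)
(d(8, -9) + 17)*h = (-9 + 17)*(4/3) = 8*(4/3) = 32/3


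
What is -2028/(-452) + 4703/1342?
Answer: 1211833/151646 ≈ 7.9912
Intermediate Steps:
-2028/(-452) + 4703/1342 = -2028*(-1/452) + 4703*(1/1342) = 507/113 + 4703/1342 = 1211833/151646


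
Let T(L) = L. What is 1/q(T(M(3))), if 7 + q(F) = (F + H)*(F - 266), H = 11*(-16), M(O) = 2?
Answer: 1/45929 ≈ 2.1773e-5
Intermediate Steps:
H = -176
q(F) = -7 + (-266 + F)*(-176 + F) (q(F) = -7 + (F - 176)*(F - 266) = -7 + (-176 + F)*(-266 + F) = -7 + (-266 + F)*(-176 + F))
1/q(T(M(3))) = 1/(46809 + 2² - 442*2) = 1/(46809 + 4 - 884) = 1/45929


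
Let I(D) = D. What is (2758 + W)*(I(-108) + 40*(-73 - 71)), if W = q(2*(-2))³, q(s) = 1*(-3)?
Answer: -16025508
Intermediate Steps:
q(s) = -3
W = -27 (W = (-3)³ = -27)
(2758 + W)*(I(-108) + 40*(-73 - 71)) = (2758 - 27)*(-108 + 40*(-73 - 71)) = 2731*(-108 + 40*(-144)) = 2731*(-108 - 5760) = 2731*(-5868) = -16025508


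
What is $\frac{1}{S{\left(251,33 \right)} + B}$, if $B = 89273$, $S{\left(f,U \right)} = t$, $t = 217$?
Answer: $\frac{1}{89490} \approx 1.1174 \cdot 10^{-5}$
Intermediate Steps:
$S{\left(f,U \right)} = 217$
$\frac{1}{S{\left(251,33 \right)} + B} = \frac{1}{217 + 89273} = \frac{1}{89490}$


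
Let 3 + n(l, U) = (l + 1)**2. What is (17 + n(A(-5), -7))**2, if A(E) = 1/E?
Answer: 133956/625 ≈ 214.33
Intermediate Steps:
n(l, U) = -3 + (1 + l)**2 (n(l, U) = -3 + (l + 1)**2 = -3 + (1 + l)**2)
(17 + n(A(-5), -7))**2 = (17 + (-3 + (1 + 1/(-5))**2))**2 = (17 + (-3 + (1 - 1/5)**2))**2 = (17 + (-3 + (4/5)**2))**2 = (17 + (-3 + 16/25))**2 = (17 - 59/25)**2 = (366/25)**2 = 133956/625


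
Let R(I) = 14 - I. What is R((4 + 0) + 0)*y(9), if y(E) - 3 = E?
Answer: 120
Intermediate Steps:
y(E) = 3 + E
R((4 + 0) + 0)*y(9) = (14 - ((4 + 0) + 0))*(3 + 9) = (14 - (4 + 0))*12 = (14 - 1*4)*12 = (14 - 4)*12 = 10*12 = 120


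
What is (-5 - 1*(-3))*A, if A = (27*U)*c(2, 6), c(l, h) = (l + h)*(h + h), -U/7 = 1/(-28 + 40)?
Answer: 3024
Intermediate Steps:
U = -7/12 (U = -7/(-28 + 40) = -7/12 ≈ -0.58333)
c(l, h) = 2*h*(h + l) (c(l, h) = (h + l)*(2*h) = 2*h*(h + l))
A = -1512 (A = (27*(-7/12))*(2*6*(6 + 2)) = -63*6*8/2 = -63/4*96 = -1512)
(-5 - 1*(-3))*A = (-5 - 1*(-3))*(-1512) = (-5 + 3)*(-1512) = -2*(-1512) = 3024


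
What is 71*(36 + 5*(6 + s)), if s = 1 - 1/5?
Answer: 4970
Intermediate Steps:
s = 4/5 (s = 1 - 1*1/5 = 1 - 1/5 = 4/5 ≈ 0.80000)
71*(36 + 5*(6 + s)) = 71*(36 + 5*(6 + 4/5)) = 71*(36 + 5*(34/5)) = 71*(36 + 34) = 71*70 = 4970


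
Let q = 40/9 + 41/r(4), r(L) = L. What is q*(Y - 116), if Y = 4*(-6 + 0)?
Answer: -18515/9 ≈ -2057.2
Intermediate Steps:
Y = -24 (Y = 4*(-6) = -24)
q = 529/36 (q = 40/9 + 41/4 = 529/36 ≈ 14.694)
q*(Y - 116) = 529*(-24 - 116)/36 = (529/36)*(-140) = -18515/9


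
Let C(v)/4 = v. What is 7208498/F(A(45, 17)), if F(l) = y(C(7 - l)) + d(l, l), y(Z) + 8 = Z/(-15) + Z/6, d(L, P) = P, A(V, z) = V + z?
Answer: 3604249/16 ≈ 2.2527e+5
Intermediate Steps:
C(v) = 4*v
y(Z) = -8 + Z/10 (y(Z) = -8 + (Z/(-15) + Z/6) = -8 + (Z*(-1/15) + Z*(⅙)) = -8 + (-Z/15 + Z/6) = -8 + Z/10)
F(l) = -26/5 + 3*l/5 (F(l) = (-8 + (4*(7 - l))/10) + l = (-8 + (28 - 4*l)/10) + l = (-8 + (14/5 - 2*l/5)) + l = (-26/5 - 2*l/5) + l = -26/5 + 3*l/5)
7208498/F(A(45, 17)) = 7208498/(-26/5 + 3*(45 + 17)/5) = 7208498/(-26/5 + (⅗)*62) = 7208498/(-26/5 + 186/5) = 7208498/32 = 7208498*(1/32) = 3604249/16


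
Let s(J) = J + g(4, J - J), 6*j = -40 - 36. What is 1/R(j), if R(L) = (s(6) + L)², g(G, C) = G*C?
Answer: 9/400 ≈ 0.022500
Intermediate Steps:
j = -38/3 (j = (-40 - 36)/6 = (⅙)*(-76) = -38/3 ≈ -12.667)
g(G, C) = C*G
s(J) = J (s(J) = J + (J - J)*4 = J + 0*4 = J + 0 = J)
R(L) = (6 + L)²
1/R(j) = 1/((6 - 38/3)²) = 1/((-20/3)²) = 1/(400/9) = 9/400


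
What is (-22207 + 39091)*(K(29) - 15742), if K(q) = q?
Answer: -265298292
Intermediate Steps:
(-22207 + 39091)*(K(29) - 15742) = (-22207 + 39091)*(29 - 15742) = 16884*(-15713) = -265298292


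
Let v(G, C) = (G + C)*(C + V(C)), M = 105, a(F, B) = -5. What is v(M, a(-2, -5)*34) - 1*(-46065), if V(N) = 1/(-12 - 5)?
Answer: 971020/17 ≈ 57119.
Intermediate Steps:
V(N) = -1/17 (V(N) = 1/(-17) = -1/17)
v(G, C) = (-1/17 + C)*(C + G) (v(G, C) = (G + C)*(C - 1/17) = (C + G)*(-1/17 + C) = (-1/17 + C)*(C + G))
v(M, a(-2, -5)*34) - 1*(-46065) = ((-5*34)² - (-5)*34/17 - 1/17*105 - 5*34*105) - 1*(-46065) = ((-170)² - 1/17*(-170) - 105/17 - 170*105) + 46065 = (28900 + 10 - 105/17 - 17850) + 46065 = 187915/17 + 46065 = 971020/17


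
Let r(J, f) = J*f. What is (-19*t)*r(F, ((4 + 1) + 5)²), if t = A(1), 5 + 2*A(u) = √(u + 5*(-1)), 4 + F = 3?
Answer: -4750 + 1900*I ≈ -4750.0 + 1900.0*I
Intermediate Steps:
F = -1 (F = -4 + 3 = -1)
A(u) = -5/2 + √(-5 + u)/2 (A(u) = -5/2 + √(u + 5*(-1))/2 = -5/2 + √(u - 5)/2 = -5/2 + √(-5 + u)/2)
t = -5/2 + I (t = -5/2 + √(-5 + 1)/2 = -5/2 + √(-4)/2 = -5/2 + (2*I)/2 = -5/2 + I ≈ -2.5 + 1.0*I)
(-19*t)*r(F, ((4 + 1) + 5)²) = (-19*(-5/2 + I))*(-((4 + 1) + 5)²) = (95/2 - 19*I)*(-(5 + 5)²) = (95/2 - 19*I)*(-1*10²) = (95/2 - 19*I)*(-1*100) = (95/2 - 19*I)*(-100) = -4750 + 1900*I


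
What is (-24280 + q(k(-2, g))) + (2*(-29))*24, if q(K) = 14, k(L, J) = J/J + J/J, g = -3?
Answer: -25658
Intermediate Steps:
k(L, J) = 2 (k(L, J) = 1 + 1 = 2)
(-24280 + q(k(-2, g))) + (2*(-29))*24 = (-24280 + 14) + (2*(-29))*24 = -24266 - 58*24 = -24266 - 1392 = -25658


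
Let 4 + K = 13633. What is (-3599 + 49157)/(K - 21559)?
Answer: -22779/3965 ≈ -5.7450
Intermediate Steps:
K = 13629 (K = -4 + 13633 = 13629)
(-3599 + 49157)/(K - 21559) = (-3599 + 49157)/(13629 - 21559) = 45558/(-7930) = 45558*(-1/7930) = -22779/3965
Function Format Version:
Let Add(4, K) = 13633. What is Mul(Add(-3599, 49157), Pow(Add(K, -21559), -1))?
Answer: Rational(-22779, 3965) ≈ -5.7450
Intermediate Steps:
K = 13629 (K = Add(-4, 13633) = 13629)
Mul(Add(-3599, 49157), Pow(Add(K, -21559), -1)) = Mul(Add(-3599, 49157), Pow(Add(13629, -21559), -1)) = Mul(45558, Pow(-7930, -1)) = Mul(45558, Rational(-1, 7930)) = Rational(-22779, 3965)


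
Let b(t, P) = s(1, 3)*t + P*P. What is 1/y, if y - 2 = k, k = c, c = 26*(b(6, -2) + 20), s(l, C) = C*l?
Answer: 1/1094 ≈ 0.00091408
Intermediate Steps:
b(t, P) = P**2 + 3*t (b(t, P) = (3*1)*t + P*P = 3*t + P**2 = P**2 + 3*t)
c = 1092 (c = 26*(((-2)**2 + 3*6) + 20) = 26*((4 + 18) + 20) = 26*(22 + 20) = 26*42 = 1092)
k = 1092
y = 1094 (y = 2 + 1092 = 1094)
1/y = 1/1094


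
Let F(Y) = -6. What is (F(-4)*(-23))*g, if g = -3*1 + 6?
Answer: 414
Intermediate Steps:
g = 3 (g = -3 + 6 = 3)
(F(-4)*(-23))*g = -6*(-23)*3 = 138*3 = 414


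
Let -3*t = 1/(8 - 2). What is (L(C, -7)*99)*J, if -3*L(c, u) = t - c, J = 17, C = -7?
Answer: -23375/6 ≈ -3895.8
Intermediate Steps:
t = -1/18 (t = -1/(3*(8 - 2)) = -1/3/6 = -1/3*1/6 = -1/18 ≈ -0.055556)
L(c, u) = 1/54 + c/3 (L(c, u) = -(-1/18 - c)/3 = 1/54 + c/3)
(L(C, -7)*99)*J = ((1/54 + (1/3)*(-7))*99)*17 = ((1/54 - 7/3)*99)*17 = -125/54*99*17 = -1375/6*17 = -23375/6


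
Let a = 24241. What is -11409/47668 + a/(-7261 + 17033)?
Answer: 18643415/8318066 ≈ 2.2413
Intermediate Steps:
-11409/47668 + a/(-7261 + 17033) = -11409/47668 + 24241/(-7261 + 17033) = -11409*1/47668 + 24241/9772 = -11409/47668 + 24241*(1/9772) = -11409/47668 + 3463/1396 = 18643415/8318066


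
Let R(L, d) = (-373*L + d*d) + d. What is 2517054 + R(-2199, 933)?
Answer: 4208703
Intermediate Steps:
R(L, d) = d + d² - 373*L (R(L, d) = (-373*L + d²) + d = (d² - 373*L) + d = d + d² - 373*L)
2517054 + R(-2199, 933) = 2517054 + (933 + 933² - 373*(-2199)) = 2517054 + (933 + 870489 + 820227) = 2517054 + 1691649 = 4208703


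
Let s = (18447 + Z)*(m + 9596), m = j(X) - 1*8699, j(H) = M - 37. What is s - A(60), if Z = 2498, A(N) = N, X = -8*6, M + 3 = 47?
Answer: 18934220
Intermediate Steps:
M = 44 (M = -3 + 47 = 44)
X = -48
j(H) = 7 (j(H) = 44 - 37 = 7)
m = -8692 (m = 7 - 1*8699 = 7 - 8699 = -8692)
s = 18934280 (s = (18447 + 2498)*(-8692 + 9596) = 20945*904 = 18934280)
s - A(60) = 18934280 - 1*60 = 18934280 - 60 = 18934220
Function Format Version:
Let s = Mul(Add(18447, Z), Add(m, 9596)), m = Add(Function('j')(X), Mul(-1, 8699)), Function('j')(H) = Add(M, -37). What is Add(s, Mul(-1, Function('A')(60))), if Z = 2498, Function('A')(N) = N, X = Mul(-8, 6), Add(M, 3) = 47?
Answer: 18934220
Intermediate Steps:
M = 44 (M = Add(-3, 47) = 44)
X = -48
Function('j')(H) = 7 (Function('j')(H) = Add(44, -37) = 7)
m = -8692 (m = Add(7, Mul(-1, 8699)) = Add(7, -8699) = -8692)
s = 18934280 (s = Mul(Add(18447, 2498), Add(-8692, 9596)) = Mul(20945, 904) = 18934280)
Add(s, Mul(-1, Function('A')(60))) = Add(18934280, Mul(-1, 60)) = Add(18934280, -60) = 18934220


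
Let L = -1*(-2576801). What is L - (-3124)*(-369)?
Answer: 1424045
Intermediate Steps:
L = 2576801
L - (-3124)*(-369) = 2576801 - (-3124)*(-369) = 2576801 - 1*1152756 = 2576801 - 1152756 = 1424045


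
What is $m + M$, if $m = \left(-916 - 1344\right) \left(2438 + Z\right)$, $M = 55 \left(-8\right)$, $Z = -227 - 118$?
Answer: $-4730620$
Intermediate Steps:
$Z = -345$
$M = -440$
$m = -4730180$ ($m = \left(-916 - 1344\right) \left(2438 - 345\right) = \left(-916 - 1344\right) 2093 = \left(-2260\right) 2093 = -4730180$)
$m + M = -4730180 - 440 = -4730620$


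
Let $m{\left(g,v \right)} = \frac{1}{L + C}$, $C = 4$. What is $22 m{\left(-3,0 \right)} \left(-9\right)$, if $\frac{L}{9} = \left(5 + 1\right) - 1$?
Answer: $- \frac{198}{49} \approx -4.0408$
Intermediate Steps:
$L = 45$ ($L = 9 \left(\left(5 + 1\right) - 1\right) = 9 \left(6 - 1\right) = 9 \cdot 5 = 45$)
$m{\left(g,v \right)} = \frac{1}{49}$ ($m{\left(g,v \right)} = \frac{1}{45 + 4} = \frac{1}{49}$)
$22 m{\left(-3,0 \right)} \left(-9\right) = 22 \cdot \frac{1}{49} \left(-9\right) = \frac{22}{49} \left(-9\right) = - \frac{198}{49}$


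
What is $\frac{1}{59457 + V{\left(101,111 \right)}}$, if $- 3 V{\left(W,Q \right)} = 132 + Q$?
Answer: $\frac{1}{59376} \approx 1.6842 \cdot 10^{-5}$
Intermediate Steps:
$V{\left(W,Q \right)} = -44 - \frac{Q}{3}$ ($V{\left(W,Q \right)} = - \frac{132 + Q}{3} = -44 - \frac{Q}{3}$)
$\frac{1}{59457 + V{\left(101,111 \right)}} = \frac{1}{59457 - 81} = \frac{1}{59376}$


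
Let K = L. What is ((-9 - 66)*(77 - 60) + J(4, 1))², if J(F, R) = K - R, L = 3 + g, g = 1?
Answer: 1617984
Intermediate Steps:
L = 4 (L = 3 + 1 = 4)
K = 4
J(F, R) = 4 - R
((-9 - 66)*(77 - 60) + J(4, 1))² = ((-9 - 66)*(77 - 60) + (4 - 1*1))² = (-75*17 + (4 - 1))² = (-1275 + 3)² = (-1272)² = 1617984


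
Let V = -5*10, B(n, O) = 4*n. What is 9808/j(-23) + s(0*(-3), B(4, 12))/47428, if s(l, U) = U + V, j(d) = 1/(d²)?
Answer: 123038476431/23714 ≈ 5.1884e+6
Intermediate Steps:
j(d) = d⁻²
V = -50
s(l, U) = -50 + U (s(l, U) = U - 50 = -50 + U)
9808/j(-23) + s(0*(-3), B(4, 12))/47428 = 9808/((-23)⁻²) + (-50 + 4*4)/47428 = 9808/(1/529) + (-50 + 16)*(1/47428) = 9808*529 - 34*1/47428 = 5188432 - 17/23714 = 123038476431/23714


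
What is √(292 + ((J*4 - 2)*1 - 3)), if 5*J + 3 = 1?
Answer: √7135/5 ≈ 16.894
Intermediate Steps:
J = -⅖ (J = -⅗ + (⅕)*1 = -⅗ + ⅕ = -⅖ ≈ -0.40000)
√(292 + ((J*4 - 2)*1 - 3)) = √(292 + ((-⅖*4 - 2)*1 - 3)) = √(292 + ((-8/5 - 2)*1 - 3)) = √(292 + (-18/5*1 - 3)) = √(292 + (-18/5 - 3)) = √(292 - 33/5) = √(1427/5) = √7135/5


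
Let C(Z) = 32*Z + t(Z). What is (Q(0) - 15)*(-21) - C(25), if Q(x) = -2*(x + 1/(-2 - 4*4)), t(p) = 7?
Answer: -1483/3 ≈ -494.33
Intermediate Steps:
Q(x) = ⅑ - 2*x (Q(x) = -2*(x + 1/(-2 - 16)) = -2*(x + 1/(-18)) = -2*(x - 1/18) = -2*(-1/18 + x) = ⅑ - 2*x)
C(Z) = 7 + 32*Z (C(Z) = 32*Z + 7 = 7 + 32*Z)
(Q(0) - 15)*(-21) - C(25) = ((⅑ - 2*0) - 15)*(-21) - (7 + 32*25) = ((⅑ + 0) - 15)*(-21) - (7 + 800) = (⅑ - 15)*(-21) - 1*807 = -134/9*(-21) - 807 = 938/3 - 807 = -1483/3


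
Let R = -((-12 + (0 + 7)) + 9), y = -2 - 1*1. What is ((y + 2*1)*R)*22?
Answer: 88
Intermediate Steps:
y = -3 (y = -2 - 1 = -3)
R = -4 (R = -((-12 + 7) + 9) = -(-5 + 9) = -1*4 = -4)
((y + 2*1)*R)*22 = ((-3 + 2*1)*(-4))*22 = ((-3 + 2)*(-4))*22 = -1*(-4)*22 = 4*22 = 88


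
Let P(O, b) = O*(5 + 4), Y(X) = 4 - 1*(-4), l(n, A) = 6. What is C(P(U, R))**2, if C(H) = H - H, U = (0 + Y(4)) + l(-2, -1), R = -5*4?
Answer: 0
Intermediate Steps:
R = -20
Y(X) = 8 (Y(X) = 4 + 4 = 8)
U = 14 (U = (0 + 8) + 6 = 8 + 6 = 14)
P(O, b) = 9*O (P(O, b) = O*9 = 9*O)
C(H) = 0
C(P(U, R))**2 = 0**2 = 0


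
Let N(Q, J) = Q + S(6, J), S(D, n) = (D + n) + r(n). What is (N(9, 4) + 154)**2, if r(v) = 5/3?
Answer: 274576/9 ≈ 30508.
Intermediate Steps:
r(v) = 5/3 (r(v) = 5*(1/3) = 5/3)
S(D, n) = 5/3 + D + n (S(D, n) = (D + n) + 5/3 = 5/3 + D + n)
N(Q, J) = 23/3 + J + Q (N(Q, J) = Q + (5/3 + 6 + J) = Q + (23/3 + J) = 23/3 + J + Q)
(N(9, 4) + 154)**2 = ((23/3 + 4 + 9) + 154)**2 = (62/3 + 154)**2 = (524/3)**2 = 274576/9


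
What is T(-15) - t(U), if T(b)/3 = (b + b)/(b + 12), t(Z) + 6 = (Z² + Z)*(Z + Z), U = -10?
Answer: 1836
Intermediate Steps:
t(Z) = -6 + 2*Z*(Z + Z²) (t(Z) = -6 + (Z² + Z)*(Z + Z) = -6 + (Z + Z²)*(2*Z) = -6 + 2*Z*(Z + Z²))
T(b) = 6*b/(12 + b) (T(b) = 3*((b + b)/(b + 12)) = 3*((2*b)/(12 + b)) = 3*(2*b/(12 + b)) = 6*b/(12 + b))
T(-15) - t(U) = 6*(-15)/(12 - 15) - (-6 + 2*(-10)² + 2*(-10)³) = 6*(-15)/(-3) - (-6 + 2*100 + 2*(-1000)) = 6*(-15)*(-⅓) - (-6 + 200 - 2000) = 30 - 1*(-1806) = 30 + 1806 = 1836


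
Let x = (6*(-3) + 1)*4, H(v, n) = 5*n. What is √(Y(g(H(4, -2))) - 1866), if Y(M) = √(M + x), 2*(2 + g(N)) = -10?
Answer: √(-1866 + 5*I*√3) ≈ 0.1002 + 43.197*I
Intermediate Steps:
g(N) = -7 (g(N) = -2 + (½)*(-10) = -2 - 5 = -7)
x = -68 (x = (-18 + 1)*4 = -17*4 = -68)
Y(M) = √(-68 + M) (Y(M) = √(M - 68) = √(-68 + M))
√(Y(g(H(4, -2))) - 1866) = √(√(-68 - 7) - 1866) = √(√(-75) - 1866) = √(5*I*√3 - 1866) = √(-1866 + 5*I*√3)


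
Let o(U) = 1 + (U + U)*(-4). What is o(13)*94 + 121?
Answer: -9561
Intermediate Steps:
o(U) = 1 - 8*U (o(U) = 1 + (2*U)*(-4) = 1 - 8*U)
o(13)*94 + 121 = (1 - 8*13)*94 + 121 = (1 - 104)*94 + 121 = -103*94 + 121 = -9682 + 121 = -9561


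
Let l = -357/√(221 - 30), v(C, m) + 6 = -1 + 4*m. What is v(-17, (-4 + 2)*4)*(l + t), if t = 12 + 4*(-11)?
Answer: 1248 + 13923*√191/191 ≈ 2255.4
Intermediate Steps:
v(C, m) = -7 + 4*m (v(C, m) = -6 + (-1 + 4*m) = -7 + 4*m)
l = -357*√191/191 ≈ -25.832
t = -32 (t = 12 - 44 = -32)
v(-17, (-4 + 2)*4)*(l + t) = (-7 + 4*((-4 + 2)*4))*(-357*√191/191 - 32) = (-7 + 4*(-2*4))*(-32 - 357*√191/191) = (-7 + 4*(-8))*(-32 - 357*√191/191) = (-7 - 32)*(-32 - 357*√191/191) = -39*(-32 - 357*√191/191) = 1248 + 13923*√191/191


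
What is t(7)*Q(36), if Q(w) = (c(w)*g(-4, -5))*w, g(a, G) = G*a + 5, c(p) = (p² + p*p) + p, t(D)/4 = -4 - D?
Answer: -104068800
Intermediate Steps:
t(D) = -16 - 4*D (t(D) = 4*(-4 - D) = -16 - 4*D)
c(p) = p + 2*p² (c(p) = (p² + p²) + p = 2*p² + p = p + 2*p²)
g(a, G) = 5 + G*a
Q(w) = 25*w²*(1 + 2*w) (Q(w) = ((w*(1 + 2*w))*(5 - 5*(-4)))*w = ((w*(1 + 2*w))*(5 + 20))*w = ((w*(1 + 2*w))*25)*w = (25*w*(1 + 2*w))*w = 25*w²*(1 + 2*w))
t(7)*Q(36) = (-16 - 4*7)*(36²*(25 + 50*36)) = (-16 - 28)*(1296*(25 + 1800)) = -57024*1825 = -44*2365200 = -104068800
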